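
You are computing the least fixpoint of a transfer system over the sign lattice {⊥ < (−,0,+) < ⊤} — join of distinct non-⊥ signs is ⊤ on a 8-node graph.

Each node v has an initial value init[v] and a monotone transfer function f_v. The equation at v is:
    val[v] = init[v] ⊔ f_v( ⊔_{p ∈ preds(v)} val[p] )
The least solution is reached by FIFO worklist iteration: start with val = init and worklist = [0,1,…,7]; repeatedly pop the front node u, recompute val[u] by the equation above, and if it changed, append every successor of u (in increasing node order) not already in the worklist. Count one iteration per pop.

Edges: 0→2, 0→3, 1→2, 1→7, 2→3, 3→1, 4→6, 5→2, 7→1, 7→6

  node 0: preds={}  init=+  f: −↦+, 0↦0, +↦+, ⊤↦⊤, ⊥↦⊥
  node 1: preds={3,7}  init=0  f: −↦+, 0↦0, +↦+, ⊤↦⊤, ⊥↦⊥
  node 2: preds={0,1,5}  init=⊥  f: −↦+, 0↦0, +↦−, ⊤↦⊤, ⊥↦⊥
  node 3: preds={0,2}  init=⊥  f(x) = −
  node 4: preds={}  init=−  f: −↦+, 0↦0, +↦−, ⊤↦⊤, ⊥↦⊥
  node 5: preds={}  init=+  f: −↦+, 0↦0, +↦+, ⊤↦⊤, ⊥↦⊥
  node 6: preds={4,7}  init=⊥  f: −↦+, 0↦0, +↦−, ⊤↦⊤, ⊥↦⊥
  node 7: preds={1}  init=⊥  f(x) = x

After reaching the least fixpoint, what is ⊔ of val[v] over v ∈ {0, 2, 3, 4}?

⊤

Iteration log — 14 steps:
  step 1. node 0  ⊔preds=⊥  new=+  stable
  step 2. node 1  ⊔preds=⊥  new=0  stable
  step 3. node 2  ⊔preds=⊤  new=⊤  old=⊥  +wl: 
  step 4. node 3  ⊔preds=⊤  new=−  old=⊥  +wl: 1
  step 5. node 4  ⊔preds=⊥  new=−  stable
  step 6. node 5  ⊔preds=⊥  new=+  stable
  step 7. node 6  ⊔preds=−  new=+  old=⊥  +wl: 
  step 8. node 7  ⊔preds=0  new=0  old=⊥  +wl: 6
  step 9. node 1  ⊔preds=⊤  new=⊤  old=0  +wl: 2,7
  step 10. node 6  ⊔preds=⊤  new=⊤  old=+  +wl: 
  step 11. node 2  ⊔preds=⊤  new=⊤  stable
  step 12. node 7  ⊔preds=⊤  new=⊤  old=0  +wl: 1,6
  step 13. node 1  ⊔preds=⊤  new=⊤  stable
  step 14. node 6  ⊔preds=⊤  new=⊤  stable

Least fixpoint reached:
  node 0: +
  node 1: ⊤
  node 2: ⊤
  node 3: −
  node 4: −
  node 5: +
  node 6: ⊤
  node 7: ⊤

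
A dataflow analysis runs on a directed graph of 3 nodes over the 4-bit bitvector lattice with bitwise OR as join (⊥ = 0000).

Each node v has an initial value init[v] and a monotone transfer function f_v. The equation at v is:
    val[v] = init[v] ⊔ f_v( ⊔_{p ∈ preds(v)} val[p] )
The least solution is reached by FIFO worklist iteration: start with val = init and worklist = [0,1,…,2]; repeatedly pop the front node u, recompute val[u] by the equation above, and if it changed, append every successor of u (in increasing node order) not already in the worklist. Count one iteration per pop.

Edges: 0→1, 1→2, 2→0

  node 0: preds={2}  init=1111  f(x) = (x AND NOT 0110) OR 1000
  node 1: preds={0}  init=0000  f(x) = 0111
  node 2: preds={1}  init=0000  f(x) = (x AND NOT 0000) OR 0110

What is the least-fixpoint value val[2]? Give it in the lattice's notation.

Trace (4 dequeues):
  [1] u=0 | in 0000 | out 1111 | ==
  [2] u=1 | in 1111 | out 0111 | prev 0000 | push {}
  [3] u=2 | in 0111 | out 0111 | prev 0000 | push {0}
  [4] u=0 | in 0111 | out 1111 | ==

Converged values:
  [0] 1111
  [1] 0111
  [2] 0111

0111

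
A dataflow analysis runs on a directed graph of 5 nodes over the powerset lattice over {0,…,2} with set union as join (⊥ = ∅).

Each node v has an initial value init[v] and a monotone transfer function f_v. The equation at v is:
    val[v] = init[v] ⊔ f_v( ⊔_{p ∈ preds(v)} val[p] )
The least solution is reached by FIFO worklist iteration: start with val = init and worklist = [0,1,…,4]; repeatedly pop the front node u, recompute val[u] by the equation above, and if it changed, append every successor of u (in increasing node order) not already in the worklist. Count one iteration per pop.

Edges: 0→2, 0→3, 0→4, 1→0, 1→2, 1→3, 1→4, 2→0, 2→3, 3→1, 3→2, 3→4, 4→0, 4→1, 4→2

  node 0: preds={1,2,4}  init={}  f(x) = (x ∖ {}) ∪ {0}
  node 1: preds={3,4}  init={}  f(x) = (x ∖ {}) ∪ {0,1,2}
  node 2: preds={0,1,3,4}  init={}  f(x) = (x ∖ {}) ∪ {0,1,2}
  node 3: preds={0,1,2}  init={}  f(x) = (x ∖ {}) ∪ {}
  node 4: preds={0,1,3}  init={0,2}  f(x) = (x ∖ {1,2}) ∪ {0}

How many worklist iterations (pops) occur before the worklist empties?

Worklist (10 pops):
  #1 pop 0: in={0,2} → {0,2} (was {}); enqueue []
  #2 pop 1: in={0,2} → {0,1,2} (was {}); enqueue [0]
  #3 pop 2: in={0,1,2} → {0,1,2} (was {}); enqueue []
  #4 pop 3: in={0,1,2} → {0,1,2} (was {}); enqueue [1,2]
  #5 pop 4: in={0,1,2} → {0,2} (no change)
  #6 pop 0: in={0,1,2} → {0,1,2} (was {0,2}); enqueue [3,4]
  #7 pop 1: in={0,1,2} → {0,1,2} (no change)
  #8 pop 2: in={0,1,2} → {0,1,2} (no change)
  #9 pop 3: in={0,1,2} → {0,1,2} (no change)
  #10 pop 4: in={0,1,2} → {0,2} (no change)

Fixpoint:
  val[0] = {0,1,2}
  val[1] = {0,1,2}
  val[2] = {0,1,2}
  val[3] = {0,1,2}
  val[4] = {0,2}

10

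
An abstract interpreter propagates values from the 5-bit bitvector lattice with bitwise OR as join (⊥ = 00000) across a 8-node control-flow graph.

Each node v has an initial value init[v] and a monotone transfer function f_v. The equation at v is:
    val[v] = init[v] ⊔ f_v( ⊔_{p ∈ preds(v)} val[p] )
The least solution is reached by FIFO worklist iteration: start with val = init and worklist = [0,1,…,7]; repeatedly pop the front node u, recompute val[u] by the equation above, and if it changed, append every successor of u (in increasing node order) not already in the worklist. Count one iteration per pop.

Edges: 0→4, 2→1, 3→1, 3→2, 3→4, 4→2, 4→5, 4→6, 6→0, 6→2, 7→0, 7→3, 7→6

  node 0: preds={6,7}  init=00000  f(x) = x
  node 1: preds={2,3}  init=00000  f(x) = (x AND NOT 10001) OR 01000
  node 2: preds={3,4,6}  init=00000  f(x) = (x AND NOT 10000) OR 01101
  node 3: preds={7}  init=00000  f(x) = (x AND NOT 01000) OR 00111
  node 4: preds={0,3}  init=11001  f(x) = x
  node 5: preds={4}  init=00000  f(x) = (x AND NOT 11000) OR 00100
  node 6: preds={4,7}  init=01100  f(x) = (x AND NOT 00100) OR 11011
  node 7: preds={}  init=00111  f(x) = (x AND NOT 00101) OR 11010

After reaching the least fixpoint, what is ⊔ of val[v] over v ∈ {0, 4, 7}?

11111

Trace (16 dequeues):
  [1] u=0 | in 01111 | out 01111 | prev 00000 | push {}
  [2] u=1 | in 00000 | out 01000 | prev 00000 | push {}
  [3] u=2 | in 11101 | out 01101 | prev 00000 | push {1}
  [4] u=3 | in 00111 | out 00111 | prev 00000 | push {2}
  [5] u=4 | in 01111 | out 11111 | prev 11001 | push {}
  [6] u=5 | in 11111 | out 00111 | prev 00000 | push {}
  [7] u=6 | in 11111 | out 11111 | prev 01100 | push {0}
  [8] u=7 | in 00000 | out 11111 | prev 00111 | push {3,6}
  [9] u=1 | in 01111 | out 01110 | prev 01000 | push {}
  [10] u=2 | in 11111 | out 01111 | prev 01101 | push {1}
  [11] u=0 | in 11111 | out 11111 | prev 01111 | push {4}
  [12] u=3 | in 11111 | out 10111 | prev 00111 | push {2}
  [13] u=6 | in 11111 | out 11111 | ==
  [14] u=1 | in 11111 | out 01110 | ==
  [15] u=4 | in 11111 | out 11111 | ==
  [16] u=2 | in 11111 | out 01111 | ==

Converged values:
  [0] 11111
  [1] 01110
  [2] 01111
  [3] 10111
  [4] 11111
  [5] 00111
  [6] 11111
  [7] 11111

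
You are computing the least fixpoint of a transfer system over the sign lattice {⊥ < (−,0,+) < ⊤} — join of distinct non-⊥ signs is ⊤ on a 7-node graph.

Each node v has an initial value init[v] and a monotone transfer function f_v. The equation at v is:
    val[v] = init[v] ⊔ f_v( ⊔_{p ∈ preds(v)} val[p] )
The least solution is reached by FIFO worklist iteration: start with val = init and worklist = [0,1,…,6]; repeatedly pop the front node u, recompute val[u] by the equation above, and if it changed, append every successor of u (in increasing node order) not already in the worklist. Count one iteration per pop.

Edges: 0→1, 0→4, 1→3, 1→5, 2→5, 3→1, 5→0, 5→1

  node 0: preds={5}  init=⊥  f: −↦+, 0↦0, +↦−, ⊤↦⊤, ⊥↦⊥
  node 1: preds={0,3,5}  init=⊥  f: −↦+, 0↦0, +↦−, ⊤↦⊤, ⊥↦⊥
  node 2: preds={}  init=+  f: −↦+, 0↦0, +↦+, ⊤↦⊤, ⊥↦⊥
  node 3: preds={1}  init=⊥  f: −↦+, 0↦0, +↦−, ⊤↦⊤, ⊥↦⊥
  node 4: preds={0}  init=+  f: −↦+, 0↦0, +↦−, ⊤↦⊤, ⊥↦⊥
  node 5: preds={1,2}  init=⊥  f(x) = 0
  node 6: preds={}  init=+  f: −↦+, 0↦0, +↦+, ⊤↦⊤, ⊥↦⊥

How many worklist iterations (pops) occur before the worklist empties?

Trace (13 dequeues):
  [1] u=0 | in ⊥ | out ⊥ | ==
  [2] u=1 | in ⊥ | out ⊥ | ==
  [3] u=2 | in ⊥ | out + | ==
  [4] u=3 | in ⊥ | out ⊥ | ==
  [5] u=4 | in ⊥ | out + | ==
  [6] u=5 | in + | out 0 | prev ⊥ | push {0,1}
  [7] u=6 | in ⊥ | out + | ==
  [8] u=0 | in 0 | out 0 | prev ⊥ | push {4}
  [9] u=1 | in 0 | out 0 | prev ⊥ | push {3,5}
  [10] u=4 | in 0 | out ⊤ | prev + | push {}
  [11] u=3 | in 0 | out 0 | prev ⊥ | push {1}
  [12] u=5 | in ⊤ | out 0 | ==
  [13] u=1 | in 0 | out 0 | ==

Converged values:
  [0] 0
  [1] 0
  [2] +
  [3] 0
  [4] ⊤
  [5] 0
  [6] +

13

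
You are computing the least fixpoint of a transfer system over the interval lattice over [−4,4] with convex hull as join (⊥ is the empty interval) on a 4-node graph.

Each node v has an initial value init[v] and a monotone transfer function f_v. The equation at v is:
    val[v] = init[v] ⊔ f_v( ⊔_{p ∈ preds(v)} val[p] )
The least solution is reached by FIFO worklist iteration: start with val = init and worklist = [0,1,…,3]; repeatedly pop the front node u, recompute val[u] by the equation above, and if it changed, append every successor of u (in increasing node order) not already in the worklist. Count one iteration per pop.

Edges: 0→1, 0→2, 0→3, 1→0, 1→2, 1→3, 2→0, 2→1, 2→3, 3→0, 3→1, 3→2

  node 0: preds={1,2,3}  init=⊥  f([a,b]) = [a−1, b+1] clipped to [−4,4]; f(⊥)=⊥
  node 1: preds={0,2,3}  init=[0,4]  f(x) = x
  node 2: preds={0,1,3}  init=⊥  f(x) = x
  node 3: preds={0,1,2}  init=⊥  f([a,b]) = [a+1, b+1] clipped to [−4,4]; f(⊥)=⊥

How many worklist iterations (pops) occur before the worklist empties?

Trace (19 dequeues):
  [1] u=0 | in [0,4] | out [-1,4] | prev ⊥ | push {}
  [2] u=1 | in [-1,4] | out [-1,4] | prev [0,4] | push {0}
  [3] u=2 | in [-1,4] | out [-1,4] | prev ⊥ | push {1}
  [4] u=3 | in [-1,4] | out [0,4] | prev ⊥ | push {2}
  [5] u=0 | in [-1,4] | out [-2,4] | prev [-1,4] | push {3}
  [6] u=1 | in [-2,4] | out [-2,4] | prev [-1,4] | push {0}
  [7] u=2 | in [-2,4] | out [-2,4] | prev [-1,4] | push {1}
  [8] u=3 | in [-2,4] | out [-1,4] | prev [0,4] | push {2}
  [9] u=0 | in [-2,4] | out [-3,4] | prev [-2,4] | push {3}
  [10] u=1 | in [-3,4] | out [-3,4] | prev [-2,4] | push {0}
  [11] u=2 | in [-3,4] | out [-3,4] | prev [-2,4] | push {1}
  [12] u=3 | in [-3,4] | out [-2,4] | prev [-1,4] | push {2}
  [13] u=0 | in [-3,4] | out [-4,4] | prev [-3,4] | push {3}
  [14] u=1 | in [-4,4] | out [-4,4] | prev [-3,4] | push {0}
  [15] u=2 | in [-4,4] | out [-4,4] | prev [-3,4] | push {1}
  [16] u=3 | in [-4,4] | out [-3,4] | prev [-2,4] | push {2}
  [17] u=0 | in [-4,4] | out [-4,4] | ==
  [18] u=1 | in [-4,4] | out [-4,4] | ==
  [19] u=2 | in [-4,4] | out [-4,4] | ==

Converged values:
  [0] [-4,4]
  [1] [-4,4]
  [2] [-4,4]
  [3] [-3,4]

19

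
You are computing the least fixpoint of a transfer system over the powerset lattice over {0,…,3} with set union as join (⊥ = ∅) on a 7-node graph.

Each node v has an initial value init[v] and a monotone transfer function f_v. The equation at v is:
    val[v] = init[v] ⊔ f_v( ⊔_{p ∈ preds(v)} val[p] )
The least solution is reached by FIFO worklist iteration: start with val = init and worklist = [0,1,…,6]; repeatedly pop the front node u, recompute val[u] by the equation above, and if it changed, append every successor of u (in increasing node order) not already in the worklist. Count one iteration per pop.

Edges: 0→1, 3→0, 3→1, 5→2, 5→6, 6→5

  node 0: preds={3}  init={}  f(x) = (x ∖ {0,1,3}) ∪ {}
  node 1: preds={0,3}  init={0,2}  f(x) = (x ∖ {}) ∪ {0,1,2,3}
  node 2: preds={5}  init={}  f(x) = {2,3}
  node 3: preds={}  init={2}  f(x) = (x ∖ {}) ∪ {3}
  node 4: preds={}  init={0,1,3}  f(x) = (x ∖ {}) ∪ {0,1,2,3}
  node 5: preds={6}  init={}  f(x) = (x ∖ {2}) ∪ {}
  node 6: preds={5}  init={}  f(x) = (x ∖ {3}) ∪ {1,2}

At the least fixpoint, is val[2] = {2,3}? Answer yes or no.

yes

Trace (12 dequeues):
  [1] u=0 | in {2} | out {2} | prev {} | push {}
  [2] u=1 | in {2} | out {0,1,2,3} | prev {0,2} | push {}
  [3] u=2 | in {} | out {2,3} | prev {} | push {}
  [4] u=3 | in {} | out {2,3} | prev {2} | push {0,1}
  [5] u=4 | in {} | out {0,1,2,3} | prev {0,1,3} | push {}
  [6] u=5 | in {} | out {} | ==
  [7] u=6 | in {} | out {1,2} | prev {} | push {5}
  [8] u=0 | in {2,3} | out {2} | ==
  [9] u=1 | in {2,3} | out {0,1,2,3} | ==
  [10] u=5 | in {1,2} | out {1} | prev {} | push {2,6}
  [11] u=2 | in {1} | out {2,3} | ==
  [12] u=6 | in {1} | out {1,2} | ==

Converged values:
  [0] {2}
  [1] {0,1,2,3}
  [2] {2,3}
  [3] {2,3}
  [4] {0,1,2,3}
  [5] {1}
  [6] {1,2}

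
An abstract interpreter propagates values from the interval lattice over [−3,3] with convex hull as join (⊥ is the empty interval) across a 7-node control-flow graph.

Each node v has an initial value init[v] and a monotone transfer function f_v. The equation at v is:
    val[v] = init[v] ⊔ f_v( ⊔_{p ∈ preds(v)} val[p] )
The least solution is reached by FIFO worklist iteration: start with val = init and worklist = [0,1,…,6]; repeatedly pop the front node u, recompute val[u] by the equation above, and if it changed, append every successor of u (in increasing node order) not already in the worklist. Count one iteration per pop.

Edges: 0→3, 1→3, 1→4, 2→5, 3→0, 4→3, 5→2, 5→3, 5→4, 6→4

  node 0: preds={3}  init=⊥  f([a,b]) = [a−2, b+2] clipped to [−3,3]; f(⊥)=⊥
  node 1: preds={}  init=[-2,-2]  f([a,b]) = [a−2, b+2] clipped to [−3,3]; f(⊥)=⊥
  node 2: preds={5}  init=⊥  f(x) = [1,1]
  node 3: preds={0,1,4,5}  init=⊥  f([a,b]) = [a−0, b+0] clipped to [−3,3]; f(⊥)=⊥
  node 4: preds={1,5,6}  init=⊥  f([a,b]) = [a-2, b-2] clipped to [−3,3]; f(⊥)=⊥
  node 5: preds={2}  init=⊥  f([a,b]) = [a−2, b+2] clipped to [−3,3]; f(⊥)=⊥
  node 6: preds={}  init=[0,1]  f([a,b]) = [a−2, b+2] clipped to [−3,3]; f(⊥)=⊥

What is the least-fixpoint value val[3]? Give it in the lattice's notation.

Iteration log — 13 steps:
  step 1. node 0  ⊔preds=⊥  new=⊥  stable
  step 2. node 1  ⊔preds=⊥  new=[-2,-2]  stable
  step 3. node 2  ⊔preds=⊥  new=[1,1]  old=⊥  +wl: 
  step 4. node 3  ⊔preds=[-2,-2]  new=[-2,-2]  old=⊥  +wl: 0
  step 5. node 4  ⊔preds=[-2,1]  new=[-3,-1]  old=⊥  +wl: 3
  step 6. node 5  ⊔preds=[1,1]  new=[-1,3]  old=⊥  +wl: 2,4
  step 7. node 6  ⊔preds=⊥  new=[0,1]  stable
  step 8. node 0  ⊔preds=[-2,-2]  new=[-3,0]  old=⊥  +wl: 
  step 9. node 3  ⊔preds=[-3,3]  new=[-3,3]  old=[-2,-2]  +wl: 0
  step 10. node 2  ⊔preds=[-1,3]  new=[1,1]  stable
  step 11. node 4  ⊔preds=[-2,3]  new=[-3,1]  old=[-3,-1]  +wl: 3
  step 12. node 0  ⊔preds=[-3,3]  new=[-3,3]  old=[-3,0]  +wl: 
  step 13. node 3  ⊔preds=[-3,3]  new=[-3,3]  stable

Least fixpoint reached:
  node 0: [-3,3]
  node 1: [-2,-2]
  node 2: [1,1]
  node 3: [-3,3]
  node 4: [-3,1]
  node 5: [-1,3]
  node 6: [0,1]

[-3,3]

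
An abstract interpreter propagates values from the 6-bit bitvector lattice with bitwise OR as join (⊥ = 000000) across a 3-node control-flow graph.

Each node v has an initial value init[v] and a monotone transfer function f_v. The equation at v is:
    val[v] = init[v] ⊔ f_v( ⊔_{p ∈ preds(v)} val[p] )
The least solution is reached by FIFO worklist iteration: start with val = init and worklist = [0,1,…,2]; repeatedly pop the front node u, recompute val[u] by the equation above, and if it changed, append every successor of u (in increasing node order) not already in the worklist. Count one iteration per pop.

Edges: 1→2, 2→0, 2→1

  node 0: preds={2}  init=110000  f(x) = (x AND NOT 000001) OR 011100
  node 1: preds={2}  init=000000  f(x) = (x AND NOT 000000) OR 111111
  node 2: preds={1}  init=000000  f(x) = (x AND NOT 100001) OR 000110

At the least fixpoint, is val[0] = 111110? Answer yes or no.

Iteration log — 5 steps:
  step 1. node 0  ⊔preds=000000  new=111100  old=110000  +wl: 
  step 2. node 1  ⊔preds=000000  new=111111  old=000000  +wl: 
  step 3. node 2  ⊔preds=111111  new=011110  old=000000  +wl: 0,1
  step 4. node 0  ⊔preds=011110  new=111110  old=111100  +wl: 
  step 5. node 1  ⊔preds=011110  new=111111  stable

Least fixpoint reached:
  node 0: 111110
  node 1: 111111
  node 2: 011110

yes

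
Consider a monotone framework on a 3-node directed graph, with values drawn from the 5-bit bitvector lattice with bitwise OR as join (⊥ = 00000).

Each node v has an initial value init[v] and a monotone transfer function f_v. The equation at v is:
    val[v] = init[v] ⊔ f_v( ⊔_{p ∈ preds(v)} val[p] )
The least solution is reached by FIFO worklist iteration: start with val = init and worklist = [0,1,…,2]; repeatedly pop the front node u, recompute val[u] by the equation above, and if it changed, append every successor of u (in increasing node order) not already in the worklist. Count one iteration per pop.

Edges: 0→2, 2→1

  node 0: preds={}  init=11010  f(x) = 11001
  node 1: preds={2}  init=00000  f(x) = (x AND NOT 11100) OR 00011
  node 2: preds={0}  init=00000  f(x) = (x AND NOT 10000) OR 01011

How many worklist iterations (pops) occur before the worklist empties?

Iteration log — 4 steps:
  step 1. node 0  ⊔preds=00000  new=11011  old=11010  +wl: 
  step 2. node 1  ⊔preds=00000  new=00011  old=00000  +wl: 
  step 3. node 2  ⊔preds=11011  new=01011  old=00000  +wl: 1
  step 4. node 1  ⊔preds=01011  new=00011  stable

Least fixpoint reached:
  node 0: 11011
  node 1: 00011
  node 2: 01011

4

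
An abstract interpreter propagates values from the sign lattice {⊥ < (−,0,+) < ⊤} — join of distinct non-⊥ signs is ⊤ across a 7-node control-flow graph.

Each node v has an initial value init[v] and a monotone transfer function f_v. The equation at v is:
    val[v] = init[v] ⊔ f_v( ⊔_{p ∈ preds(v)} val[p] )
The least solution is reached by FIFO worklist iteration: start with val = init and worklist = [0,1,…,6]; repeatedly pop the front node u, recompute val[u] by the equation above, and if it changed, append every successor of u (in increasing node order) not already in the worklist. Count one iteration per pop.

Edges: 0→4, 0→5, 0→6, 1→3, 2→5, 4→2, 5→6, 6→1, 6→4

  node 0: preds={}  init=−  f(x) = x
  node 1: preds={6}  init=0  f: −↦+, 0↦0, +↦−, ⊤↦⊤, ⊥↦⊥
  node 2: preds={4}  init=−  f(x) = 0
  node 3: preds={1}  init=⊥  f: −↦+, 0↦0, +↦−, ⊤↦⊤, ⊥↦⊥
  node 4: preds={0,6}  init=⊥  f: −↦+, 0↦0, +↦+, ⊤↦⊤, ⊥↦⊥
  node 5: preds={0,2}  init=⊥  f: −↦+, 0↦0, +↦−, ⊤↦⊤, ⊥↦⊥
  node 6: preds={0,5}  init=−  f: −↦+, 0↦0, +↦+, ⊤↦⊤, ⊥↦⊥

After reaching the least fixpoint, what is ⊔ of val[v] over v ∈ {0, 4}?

Worklist (11 pops):
  #1 pop 0: in=⊥ → − (no change)
  #2 pop 1: in=− → ⊤ (was 0); enqueue []
  #3 pop 2: in=⊥ → ⊤ (was −); enqueue []
  #4 pop 3: in=⊤ → ⊤ (was ⊥); enqueue []
  #5 pop 4: in=− → + (was ⊥); enqueue [2]
  #6 pop 5: in=⊤ → ⊤ (was ⊥); enqueue []
  #7 pop 6: in=⊤ → ⊤ (was −); enqueue [1,4]
  #8 pop 2: in=+ → ⊤ (no change)
  #9 pop 1: in=⊤ → ⊤ (no change)
  #10 pop 4: in=⊤ → ⊤ (was +); enqueue [2]
  #11 pop 2: in=⊤ → ⊤ (no change)

Fixpoint:
  val[0] = −
  val[1] = ⊤
  val[2] = ⊤
  val[3] = ⊤
  val[4] = ⊤
  val[5] = ⊤
  val[6] = ⊤

⊤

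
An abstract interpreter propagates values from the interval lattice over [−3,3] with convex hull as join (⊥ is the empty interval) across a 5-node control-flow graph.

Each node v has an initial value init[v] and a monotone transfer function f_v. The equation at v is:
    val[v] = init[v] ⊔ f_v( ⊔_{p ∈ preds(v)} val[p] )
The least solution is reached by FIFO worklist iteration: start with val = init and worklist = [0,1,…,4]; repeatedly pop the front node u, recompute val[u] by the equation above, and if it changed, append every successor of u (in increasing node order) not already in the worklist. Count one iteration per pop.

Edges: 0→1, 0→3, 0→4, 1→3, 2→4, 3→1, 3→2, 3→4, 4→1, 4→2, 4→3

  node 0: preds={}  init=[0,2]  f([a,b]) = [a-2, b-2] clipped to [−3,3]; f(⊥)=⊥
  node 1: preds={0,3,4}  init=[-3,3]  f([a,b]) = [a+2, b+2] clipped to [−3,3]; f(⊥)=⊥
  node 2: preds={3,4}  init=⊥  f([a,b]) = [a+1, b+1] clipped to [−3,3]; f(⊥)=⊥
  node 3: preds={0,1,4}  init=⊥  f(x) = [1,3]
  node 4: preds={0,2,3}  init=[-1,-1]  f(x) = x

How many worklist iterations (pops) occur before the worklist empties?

9

Worklist (9 pops):
  #1 pop 0: in=⊥ → [0,2] (no change)
  #2 pop 1: in=[-1,2] → [-3,3] (no change)
  #3 pop 2: in=[-1,-1] → [0,0] (was ⊥); enqueue []
  #4 pop 3: in=[-3,3] → [1,3] (was ⊥); enqueue [1,2]
  #5 pop 4: in=[0,3] → [-1,3] (was [-1,-1]); enqueue [3]
  #6 pop 1: in=[-1,3] → [-3,3] (no change)
  #7 pop 2: in=[-1,3] → [0,3] (was [0,0]); enqueue [4]
  #8 pop 3: in=[-3,3] → [1,3] (no change)
  #9 pop 4: in=[0,3] → [-1,3] (no change)

Fixpoint:
  val[0] = [0,2]
  val[1] = [-3,3]
  val[2] = [0,3]
  val[3] = [1,3]
  val[4] = [-1,3]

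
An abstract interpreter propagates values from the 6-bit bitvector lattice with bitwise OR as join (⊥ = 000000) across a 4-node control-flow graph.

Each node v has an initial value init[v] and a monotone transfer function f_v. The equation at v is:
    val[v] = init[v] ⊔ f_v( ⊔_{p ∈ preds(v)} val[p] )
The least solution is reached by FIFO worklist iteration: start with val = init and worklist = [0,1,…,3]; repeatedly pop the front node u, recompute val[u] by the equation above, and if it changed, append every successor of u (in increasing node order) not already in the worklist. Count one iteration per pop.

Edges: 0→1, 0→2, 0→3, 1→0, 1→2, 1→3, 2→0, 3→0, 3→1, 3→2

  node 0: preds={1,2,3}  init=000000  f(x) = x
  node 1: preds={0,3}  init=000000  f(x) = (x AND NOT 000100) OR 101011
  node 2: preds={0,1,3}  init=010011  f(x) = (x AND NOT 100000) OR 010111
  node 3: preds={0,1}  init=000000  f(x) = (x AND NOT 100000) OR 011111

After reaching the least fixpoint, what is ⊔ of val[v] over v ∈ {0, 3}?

Worklist (8 pops):
  #1 pop 0: in=010011 → 010011 (was 000000); enqueue []
  #2 pop 1: in=010011 → 111011 (was 000000); enqueue [0]
  #3 pop 2: in=111011 → 011111 (was 010011); enqueue []
  #4 pop 3: in=111011 → 011111 (was 000000); enqueue [1,2]
  #5 pop 0: in=111111 → 111111 (was 010011); enqueue [3]
  #6 pop 1: in=111111 → 111011 (no change)
  #7 pop 2: in=111111 → 011111 (no change)
  #8 pop 3: in=111111 → 011111 (no change)

Fixpoint:
  val[0] = 111111
  val[1] = 111011
  val[2] = 011111
  val[3] = 011111

111111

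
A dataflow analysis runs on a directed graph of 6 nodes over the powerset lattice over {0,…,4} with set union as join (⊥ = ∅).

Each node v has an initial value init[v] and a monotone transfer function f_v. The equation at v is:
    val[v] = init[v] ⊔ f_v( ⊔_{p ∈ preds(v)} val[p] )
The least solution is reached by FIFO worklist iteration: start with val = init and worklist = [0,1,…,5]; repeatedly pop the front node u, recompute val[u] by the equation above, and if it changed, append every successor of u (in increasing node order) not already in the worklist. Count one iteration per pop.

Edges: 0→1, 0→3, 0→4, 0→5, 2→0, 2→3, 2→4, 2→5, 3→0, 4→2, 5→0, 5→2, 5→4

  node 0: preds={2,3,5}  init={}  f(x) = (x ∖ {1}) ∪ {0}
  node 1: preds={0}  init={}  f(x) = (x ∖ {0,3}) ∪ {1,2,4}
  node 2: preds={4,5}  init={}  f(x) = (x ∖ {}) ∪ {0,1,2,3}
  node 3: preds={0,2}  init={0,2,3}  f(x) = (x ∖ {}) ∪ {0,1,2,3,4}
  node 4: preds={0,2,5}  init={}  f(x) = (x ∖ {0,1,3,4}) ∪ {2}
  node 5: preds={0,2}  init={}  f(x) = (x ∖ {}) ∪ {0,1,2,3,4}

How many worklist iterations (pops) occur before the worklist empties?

Worklist (13 pops):
  #1 pop 0: in={0,2,3} → {0,2,3} (was {}); enqueue []
  #2 pop 1: in={0,2,3} → {1,2,4} (was {}); enqueue []
  #3 pop 2: in={} → {0,1,2,3} (was {}); enqueue [0]
  #4 pop 3: in={0,1,2,3} → {0,1,2,3,4} (was {0,2,3}); enqueue []
  #5 pop 4: in={0,1,2,3} → {2} (was {}); enqueue [2]
  #6 pop 5: in={0,1,2,3} → {0,1,2,3,4} (was {}); enqueue [4]
  #7 pop 0: in={0,1,2,3,4} → {0,2,3,4} (was {0,2,3}); enqueue [1,3,5]
  #8 pop 2: in={0,1,2,3,4} → {0,1,2,3,4} (was {0,1,2,3}); enqueue [0]
  #9 pop 4: in={0,1,2,3,4} → {2} (no change)
  #10 pop 1: in={0,2,3,4} → {1,2,4} (no change)
  #11 pop 3: in={0,1,2,3,4} → {0,1,2,3,4} (no change)
  #12 pop 5: in={0,1,2,3,4} → {0,1,2,3,4} (no change)
  #13 pop 0: in={0,1,2,3,4} → {0,2,3,4} (no change)

Fixpoint:
  val[0] = {0,2,3,4}
  val[1] = {1,2,4}
  val[2] = {0,1,2,3,4}
  val[3] = {0,1,2,3,4}
  val[4] = {2}
  val[5] = {0,1,2,3,4}

13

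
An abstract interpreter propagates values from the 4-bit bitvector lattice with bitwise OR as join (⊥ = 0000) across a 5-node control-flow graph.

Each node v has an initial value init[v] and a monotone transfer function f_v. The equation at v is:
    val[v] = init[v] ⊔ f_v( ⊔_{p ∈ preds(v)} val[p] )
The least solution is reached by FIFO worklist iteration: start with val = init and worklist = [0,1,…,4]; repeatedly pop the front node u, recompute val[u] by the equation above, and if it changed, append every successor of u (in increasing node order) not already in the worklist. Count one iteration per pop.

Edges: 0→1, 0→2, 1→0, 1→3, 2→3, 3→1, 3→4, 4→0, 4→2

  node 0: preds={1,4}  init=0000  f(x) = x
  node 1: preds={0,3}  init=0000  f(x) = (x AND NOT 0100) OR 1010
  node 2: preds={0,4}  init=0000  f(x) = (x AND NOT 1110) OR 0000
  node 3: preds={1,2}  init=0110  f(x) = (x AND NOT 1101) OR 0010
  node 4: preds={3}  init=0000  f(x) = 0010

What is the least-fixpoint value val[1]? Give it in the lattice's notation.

Worklist (8 pops):
  #1 pop 0: in=0000 → 0000 (no change)
  #2 pop 1: in=0110 → 1010 (was 0000); enqueue [0]
  #3 pop 2: in=0000 → 0000 (no change)
  #4 pop 3: in=1010 → 0110 (no change)
  #5 pop 4: in=0110 → 0010 (was 0000); enqueue [2]
  #6 pop 0: in=1010 → 1010 (was 0000); enqueue [1]
  #7 pop 2: in=1010 → 0000 (no change)
  #8 pop 1: in=1110 → 1010 (no change)

Fixpoint:
  val[0] = 1010
  val[1] = 1010
  val[2] = 0000
  val[3] = 0110
  val[4] = 0010

1010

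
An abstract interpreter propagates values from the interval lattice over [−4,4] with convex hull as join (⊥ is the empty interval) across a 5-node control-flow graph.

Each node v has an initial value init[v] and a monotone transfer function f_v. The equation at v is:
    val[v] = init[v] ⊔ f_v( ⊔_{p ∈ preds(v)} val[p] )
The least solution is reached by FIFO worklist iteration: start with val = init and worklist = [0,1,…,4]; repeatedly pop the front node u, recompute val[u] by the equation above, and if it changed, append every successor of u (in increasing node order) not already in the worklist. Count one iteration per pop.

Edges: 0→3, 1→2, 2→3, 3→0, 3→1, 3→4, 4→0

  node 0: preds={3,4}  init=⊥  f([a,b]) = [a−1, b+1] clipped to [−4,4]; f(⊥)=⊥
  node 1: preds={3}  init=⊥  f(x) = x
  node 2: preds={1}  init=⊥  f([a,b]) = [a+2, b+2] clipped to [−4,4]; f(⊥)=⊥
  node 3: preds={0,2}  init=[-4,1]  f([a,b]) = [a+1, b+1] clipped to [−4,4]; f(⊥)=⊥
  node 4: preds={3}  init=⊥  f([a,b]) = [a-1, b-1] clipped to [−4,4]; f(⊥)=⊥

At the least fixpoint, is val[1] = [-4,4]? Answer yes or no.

yes

Worklist (10 pops):
  #1 pop 0: in=[-4,1] → [-4,2] (was ⊥); enqueue []
  #2 pop 1: in=[-4,1] → [-4,1] (was ⊥); enqueue []
  #3 pop 2: in=[-4,1] → [-2,3] (was ⊥); enqueue []
  #4 pop 3: in=[-4,3] → [-4,4] (was [-4,1]); enqueue [0,1]
  #5 pop 4: in=[-4,4] → [-4,3] (was ⊥); enqueue []
  #6 pop 0: in=[-4,4] → [-4,4] (was [-4,2]); enqueue [3]
  #7 pop 1: in=[-4,4] → [-4,4] (was [-4,1]); enqueue [2]
  #8 pop 3: in=[-4,4] → [-4,4] (no change)
  #9 pop 2: in=[-4,4] → [-2,4] (was [-2,3]); enqueue [3]
  #10 pop 3: in=[-4,4] → [-4,4] (no change)

Fixpoint:
  val[0] = [-4,4]
  val[1] = [-4,4]
  val[2] = [-2,4]
  val[3] = [-4,4]
  val[4] = [-4,3]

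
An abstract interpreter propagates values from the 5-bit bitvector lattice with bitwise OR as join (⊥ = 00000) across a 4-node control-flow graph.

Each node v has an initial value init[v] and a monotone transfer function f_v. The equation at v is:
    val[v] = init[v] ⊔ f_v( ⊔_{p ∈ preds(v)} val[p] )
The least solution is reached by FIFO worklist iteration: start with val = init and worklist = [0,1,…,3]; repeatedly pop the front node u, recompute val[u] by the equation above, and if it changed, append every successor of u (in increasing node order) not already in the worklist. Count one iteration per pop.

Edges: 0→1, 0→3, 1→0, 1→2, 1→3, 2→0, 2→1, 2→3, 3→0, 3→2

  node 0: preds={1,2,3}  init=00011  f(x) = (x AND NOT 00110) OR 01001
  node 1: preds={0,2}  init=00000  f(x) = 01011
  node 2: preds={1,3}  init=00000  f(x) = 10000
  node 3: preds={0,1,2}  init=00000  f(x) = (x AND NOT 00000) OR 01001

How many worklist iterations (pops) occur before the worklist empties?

Iteration log — 8 steps:
  step 1. node 0  ⊔preds=00000  new=01011  old=00011  +wl: 
  step 2. node 1  ⊔preds=01011  new=01011  old=00000  +wl: 0
  step 3. node 2  ⊔preds=01011  new=10000  old=00000  +wl: 1
  step 4. node 3  ⊔preds=11011  new=11011  old=00000  +wl: 2
  step 5. node 0  ⊔preds=11011  new=11011  old=01011  +wl: 3
  step 6. node 1  ⊔preds=11011  new=01011  stable
  step 7. node 2  ⊔preds=11011  new=10000  stable
  step 8. node 3  ⊔preds=11011  new=11011  stable

Least fixpoint reached:
  node 0: 11011
  node 1: 01011
  node 2: 10000
  node 3: 11011

8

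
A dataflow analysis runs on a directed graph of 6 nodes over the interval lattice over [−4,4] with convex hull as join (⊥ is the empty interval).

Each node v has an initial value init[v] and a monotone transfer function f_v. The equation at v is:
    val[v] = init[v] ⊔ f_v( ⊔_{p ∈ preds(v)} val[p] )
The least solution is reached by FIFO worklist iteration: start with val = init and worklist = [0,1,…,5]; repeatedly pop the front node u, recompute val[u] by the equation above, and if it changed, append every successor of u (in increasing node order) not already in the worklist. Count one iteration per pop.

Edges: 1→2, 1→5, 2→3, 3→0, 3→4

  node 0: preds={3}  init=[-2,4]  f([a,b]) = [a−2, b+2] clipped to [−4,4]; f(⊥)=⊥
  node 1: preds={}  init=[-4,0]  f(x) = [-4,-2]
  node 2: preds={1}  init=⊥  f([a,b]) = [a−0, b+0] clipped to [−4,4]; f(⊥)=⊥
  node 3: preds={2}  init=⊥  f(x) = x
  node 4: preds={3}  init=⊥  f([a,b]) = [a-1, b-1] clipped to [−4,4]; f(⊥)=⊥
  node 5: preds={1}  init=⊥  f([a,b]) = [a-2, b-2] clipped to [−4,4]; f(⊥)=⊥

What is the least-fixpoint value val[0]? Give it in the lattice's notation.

[-4,4]

Trace (7 dequeues):
  [1] u=0 | in ⊥ | out [-2,4] | ==
  [2] u=1 | in ⊥ | out [-4,0] | ==
  [3] u=2 | in [-4,0] | out [-4,0] | prev ⊥ | push {}
  [4] u=3 | in [-4,0] | out [-4,0] | prev ⊥ | push {0}
  [5] u=4 | in [-4,0] | out [-4,-1] | prev ⊥ | push {}
  [6] u=5 | in [-4,0] | out [-4,-2] | prev ⊥ | push {}
  [7] u=0 | in [-4,0] | out [-4,4] | prev [-2,4] | push {}

Converged values:
  [0] [-4,4]
  [1] [-4,0]
  [2] [-4,0]
  [3] [-4,0]
  [4] [-4,-1]
  [5] [-4,-2]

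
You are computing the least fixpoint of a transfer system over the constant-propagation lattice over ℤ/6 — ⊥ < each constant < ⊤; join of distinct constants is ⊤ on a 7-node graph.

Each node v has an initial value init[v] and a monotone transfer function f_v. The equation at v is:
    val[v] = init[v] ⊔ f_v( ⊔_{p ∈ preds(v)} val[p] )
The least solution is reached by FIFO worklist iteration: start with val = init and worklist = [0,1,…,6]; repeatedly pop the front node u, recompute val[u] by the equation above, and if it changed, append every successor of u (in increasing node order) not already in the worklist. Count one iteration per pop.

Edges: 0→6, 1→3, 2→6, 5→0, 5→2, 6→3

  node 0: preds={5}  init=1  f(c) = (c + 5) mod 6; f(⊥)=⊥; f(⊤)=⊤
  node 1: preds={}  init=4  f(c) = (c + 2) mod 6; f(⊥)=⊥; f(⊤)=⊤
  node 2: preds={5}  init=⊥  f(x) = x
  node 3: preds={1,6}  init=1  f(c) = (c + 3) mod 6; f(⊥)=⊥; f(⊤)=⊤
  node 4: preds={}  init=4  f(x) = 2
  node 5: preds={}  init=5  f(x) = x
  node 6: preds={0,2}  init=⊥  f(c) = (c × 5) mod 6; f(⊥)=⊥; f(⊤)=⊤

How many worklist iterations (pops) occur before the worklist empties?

Trace (8 dequeues):
  [1] u=0 | in 5 | out ⊤ | prev 1 | push {}
  [2] u=1 | in ⊥ | out 4 | ==
  [3] u=2 | in 5 | out 5 | prev ⊥ | push {}
  [4] u=3 | in 4 | out 1 | ==
  [5] u=4 | in ⊥ | out ⊤ | prev 4 | push {}
  [6] u=5 | in ⊥ | out 5 | ==
  [7] u=6 | in ⊤ | out ⊤ | prev ⊥ | push {3}
  [8] u=3 | in ⊤ | out ⊤ | prev 1 | push {}

Converged values:
  [0] ⊤
  [1] 4
  [2] 5
  [3] ⊤
  [4] ⊤
  [5] 5
  [6] ⊤

8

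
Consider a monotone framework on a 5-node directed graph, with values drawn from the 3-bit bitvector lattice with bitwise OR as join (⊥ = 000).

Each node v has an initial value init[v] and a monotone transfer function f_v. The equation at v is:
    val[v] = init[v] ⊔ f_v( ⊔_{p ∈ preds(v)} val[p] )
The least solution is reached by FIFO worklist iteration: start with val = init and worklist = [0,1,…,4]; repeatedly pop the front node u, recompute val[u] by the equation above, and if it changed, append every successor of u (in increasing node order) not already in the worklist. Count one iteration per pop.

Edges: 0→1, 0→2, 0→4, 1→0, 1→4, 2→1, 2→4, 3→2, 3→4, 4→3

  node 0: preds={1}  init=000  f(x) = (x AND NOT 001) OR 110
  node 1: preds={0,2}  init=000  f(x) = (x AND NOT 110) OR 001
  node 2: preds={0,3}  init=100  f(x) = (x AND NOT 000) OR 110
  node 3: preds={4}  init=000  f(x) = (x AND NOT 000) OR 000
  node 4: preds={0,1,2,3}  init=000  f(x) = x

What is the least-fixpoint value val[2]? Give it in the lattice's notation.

Iteration log — 11 steps:
  step 1. node 0  ⊔preds=000  new=110  old=000  +wl: 
  step 2. node 1  ⊔preds=110  new=001  old=000  +wl: 0
  step 3. node 2  ⊔preds=110  new=110  old=100  +wl: 1
  step 4. node 3  ⊔preds=000  new=000  stable
  step 5. node 4  ⊔preds=111  new=111  old=000  +wl: 3
  step 6. node 0  ⊔preds=001  new=110  stable
  step 7. node 1  ⊔preds=110  new=001  stable
  step 8. node 3  ⊔preds=111  new=111  old=000  +wl: 2,4
  step 9. node 2  ⊔preds=111  new=111  old=110  +wl: 1
  step 10. node 4  ⊔preds=111  new=111  stable
  step 11. node 1  ⊔preds=111  new=001  stable

Least fixpoint reached:
  node 0: 110
  node 1: 001
  node 2: 111
  node 3: 111
  node 4: 111

111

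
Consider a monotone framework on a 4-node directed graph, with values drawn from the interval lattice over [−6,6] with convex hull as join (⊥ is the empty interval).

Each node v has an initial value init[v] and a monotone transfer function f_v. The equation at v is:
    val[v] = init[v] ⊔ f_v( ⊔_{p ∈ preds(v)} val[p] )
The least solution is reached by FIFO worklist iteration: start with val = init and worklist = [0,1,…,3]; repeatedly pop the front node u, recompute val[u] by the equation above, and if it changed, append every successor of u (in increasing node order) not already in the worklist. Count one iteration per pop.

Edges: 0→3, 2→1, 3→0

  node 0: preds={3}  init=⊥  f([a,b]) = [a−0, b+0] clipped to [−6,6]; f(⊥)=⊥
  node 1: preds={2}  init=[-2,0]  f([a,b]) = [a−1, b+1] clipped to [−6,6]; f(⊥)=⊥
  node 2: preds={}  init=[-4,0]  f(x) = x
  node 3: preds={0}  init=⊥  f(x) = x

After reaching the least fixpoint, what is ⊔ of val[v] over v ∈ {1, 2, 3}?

[-5,1]

Iteration log — 4 steps:
  step 1. node 0  ⊔preds=⊥  new=⊥  stable
  step 2. node 1  ⊔preds=[-4,0]  new=[-5,1]  old=[-2,0]  +wl: 
  step 3. node 2  ⊔preds=⊥  new=[-4,0]  stable
  step 4. node 3  ⊔preds=⊥  new=⊥  stable

Least fixpoint reached:
  node 0: ⊥
  node 1: [-5,1]
  node 2: [-4,0]
  node 3: ⊥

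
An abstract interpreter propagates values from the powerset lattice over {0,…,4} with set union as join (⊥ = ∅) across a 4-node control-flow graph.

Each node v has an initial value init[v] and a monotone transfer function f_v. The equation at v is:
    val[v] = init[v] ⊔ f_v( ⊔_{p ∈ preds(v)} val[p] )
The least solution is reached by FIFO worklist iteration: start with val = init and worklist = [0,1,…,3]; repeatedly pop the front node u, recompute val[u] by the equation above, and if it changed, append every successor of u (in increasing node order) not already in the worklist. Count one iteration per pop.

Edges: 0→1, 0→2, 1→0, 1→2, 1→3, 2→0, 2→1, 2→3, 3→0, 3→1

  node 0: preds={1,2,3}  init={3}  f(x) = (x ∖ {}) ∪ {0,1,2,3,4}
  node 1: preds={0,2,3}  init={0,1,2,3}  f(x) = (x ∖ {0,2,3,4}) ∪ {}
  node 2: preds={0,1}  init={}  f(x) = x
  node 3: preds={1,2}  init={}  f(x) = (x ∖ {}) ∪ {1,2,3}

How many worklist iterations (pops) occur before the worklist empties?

Trace (6 dequeues):
  [1] u=0 | in {0,1,2,3} | out {0,1,2,3,4} | prev {3} | push {}
  [2] u=1 | in {0,1,2,3,4} | out {0,1,2,3} | ==
  [3] u=2 | in {0,1,2,3,4} | out {0,1,2,3,4} | prev {} | push {0,1}
  [4] u=3 | in {0,1,2,3,4} | out {0,1,2,3,4} | prev {} | push {}
  [5] u=0 | in {0,1,2,3,4} | out {0,1,2,3,4} | ==
  [6] u=1 | in {0,1,2,3,4} | out {0,1,2,3} | ==

Converged values:
  [0] {0,1,2,3,4}
  [1] {0,1,2,3}
  [2] {0,1,2,3,4}
  [3] {0,1,2,3,4}

6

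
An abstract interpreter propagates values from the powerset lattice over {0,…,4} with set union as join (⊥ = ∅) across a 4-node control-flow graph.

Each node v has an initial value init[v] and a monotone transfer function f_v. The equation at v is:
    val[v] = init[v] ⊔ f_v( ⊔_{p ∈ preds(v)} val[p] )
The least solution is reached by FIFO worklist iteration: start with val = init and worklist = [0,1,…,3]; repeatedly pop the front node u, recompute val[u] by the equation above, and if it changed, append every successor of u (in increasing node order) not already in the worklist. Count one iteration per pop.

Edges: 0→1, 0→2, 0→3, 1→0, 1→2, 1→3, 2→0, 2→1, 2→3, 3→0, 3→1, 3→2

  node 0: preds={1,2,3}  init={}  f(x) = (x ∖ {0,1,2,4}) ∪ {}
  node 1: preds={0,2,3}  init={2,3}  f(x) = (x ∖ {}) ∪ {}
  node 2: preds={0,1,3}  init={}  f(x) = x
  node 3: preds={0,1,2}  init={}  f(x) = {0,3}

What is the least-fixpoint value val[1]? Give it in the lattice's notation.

Iteration log — 10 steps:
  step 1. node 0  ⊔preds={2,3}  new={3}  old={}  +wl: 
  step 2. node 1  ⊔preds={3}  new={2,3}  stable
  step 3. node 2  ⊔preds={2,3}  new={2,3}  old={}  +wl: 0,1
  step 4. node 3  ⊔preds={2,3}  new={0,3}  old={}  +wl: 2
  step 5. node 0  ⊔preds={0,2,3}  new={3}  stable
  step 6. node 1  ⊔preds={0,2,3}  new={0,2,3}  old={2,3}  +wl: 0,3
  step 7. node 2  ⊔preds={0,2,3}  new={0,2,3}  old={2,3}  +wl: 1
  step 8. node 0  ⊔preds={0,2,3}  new={3}  stable
  step 9. node 3  ⊔preds={0,2,3}  new={0,3}  stable
  step 10. node 1  ⊔preds={0,2,3}  new={0,2,3}  stable

Least fixpoint reached:
  node 0: {3}
  node 1: {0,2,3}
  node 2: {0,2,3}
  node 3: {0,3}

{0,2,3}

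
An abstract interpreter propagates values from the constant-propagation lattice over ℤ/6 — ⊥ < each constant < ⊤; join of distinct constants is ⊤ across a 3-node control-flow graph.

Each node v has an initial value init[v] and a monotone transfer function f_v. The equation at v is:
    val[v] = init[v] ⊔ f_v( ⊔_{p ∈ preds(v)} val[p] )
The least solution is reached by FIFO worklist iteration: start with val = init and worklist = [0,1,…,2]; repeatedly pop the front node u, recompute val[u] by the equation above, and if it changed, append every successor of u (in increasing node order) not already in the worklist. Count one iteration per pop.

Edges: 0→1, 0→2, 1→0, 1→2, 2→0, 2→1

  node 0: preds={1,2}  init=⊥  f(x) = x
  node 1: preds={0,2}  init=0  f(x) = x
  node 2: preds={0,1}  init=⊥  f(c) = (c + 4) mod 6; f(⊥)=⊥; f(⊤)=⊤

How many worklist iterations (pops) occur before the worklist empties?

8

Iteration log — 8 steps:
  step 1. node 0  ⊔preds=0  new=0  old=⊥  +wl: 
  step 2. node 1  ⊔preds=0  new=0  stable
  step 3. node 2  ⊔preds=0  new=4  old=⊥  +wl: 0,1
  step 4. node 0  ⊔preds=⊤  new=⊤  old=0  +wl: 2
  step 5. node 1  ⊔preds=⊤  new=⊤  old=0  +wl: 0
  step 6. node 2  ⊔preds=⊤  new=⊤  old=4  +wl: 1
  step 7. node 0  ⊔preds=⊤  new=⊤  stable
  step 8. node 1  ⊔preds=⊤  new=⊤  stable

Least fixpoint reached:
  node 0: ⊤
  node 1: ⊤
  node 2: ⊤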